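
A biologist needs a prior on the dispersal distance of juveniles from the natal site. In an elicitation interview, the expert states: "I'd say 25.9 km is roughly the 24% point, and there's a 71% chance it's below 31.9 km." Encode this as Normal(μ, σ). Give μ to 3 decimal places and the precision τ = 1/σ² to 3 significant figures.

μ = 29.264, τ = 0.0441

For Normal(μ,σ), the p-quantile is μ + z_p·σ. Here z_{0.24} = -0.7063, z_{0.71} = 0.5534.
So 25.9 = μ − 0.7063σ and 31.9 = μ + 0.5534σ.
Subtracting: σ = (31.9 − 25.9)/(0.5534 − (-0.7063)) = 4.763.
Then μ = 25.9 − (-0.7063)·4.763 = 29.264.
Precision τ = 1/σ² = 1/4.763² = 0.0441.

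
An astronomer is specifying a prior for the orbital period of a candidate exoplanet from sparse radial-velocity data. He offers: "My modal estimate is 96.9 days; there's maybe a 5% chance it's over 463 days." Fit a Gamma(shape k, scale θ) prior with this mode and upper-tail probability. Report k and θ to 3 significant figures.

k ≈ 1.99, θ ≈ 98

Gamma(k,θ) with k>1 has mode (k−1)θ, so θ = 96.9/(k−1).
Need P(X < 463) = 0.95 with θ tied to k this way. Start at k = 2, θ = 96.9: P(X<463) ≈ 0.951.
Too high — lower k to spread out. Iterating converges to k ≈ 1.99.
Then θ = 96.9/(1.99−1) ≈ 98.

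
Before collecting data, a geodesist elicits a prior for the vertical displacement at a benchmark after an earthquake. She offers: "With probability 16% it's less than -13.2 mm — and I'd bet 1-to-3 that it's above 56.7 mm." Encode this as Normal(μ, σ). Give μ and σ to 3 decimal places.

μ = 28.451, σ = 41.883

For Normal(μ,σ), the p-quantile is μ + z_p·σ. Here z_{0.16} = -0.9945, z_{0.75} = 0.6745.
So -13.2 = μ − 0.9945σ and 56.7 = μ + 0.6745σ.
Subtracting: σ = (56.7 − -13.2)/(0.6745 − (-0.9945)) = 41.883.
Then μ = -13.2 − (-0.9945)·41.883 = 28.451.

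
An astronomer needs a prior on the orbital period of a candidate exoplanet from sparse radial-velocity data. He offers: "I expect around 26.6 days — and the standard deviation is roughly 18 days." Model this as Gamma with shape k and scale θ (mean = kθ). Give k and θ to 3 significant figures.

k ≈ 2.18, θ ≈ 12.2

For Gamma(k, scale θ): mean = kθ, variance = kθ², so CV = 1/√k.
CV = SD/mean = 18/26.6 = 0.6767, hence k = 1/CV² = 2.18.
Then θ = mean/k = 26.6/2.18 = 12.2.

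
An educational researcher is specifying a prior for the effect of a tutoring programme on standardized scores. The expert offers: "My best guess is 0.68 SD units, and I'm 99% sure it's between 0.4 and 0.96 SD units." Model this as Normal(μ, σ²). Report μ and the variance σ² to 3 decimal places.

μ = 0.680, σ² = 0.012

A symmetric 99% interval runs μ ± z·σ with z = 2.576.
Half-width = 0.28, so σ = 0.28/2.576 = 0.1087 and σ² = 0.012.
μ is the stated best guess, 0.680.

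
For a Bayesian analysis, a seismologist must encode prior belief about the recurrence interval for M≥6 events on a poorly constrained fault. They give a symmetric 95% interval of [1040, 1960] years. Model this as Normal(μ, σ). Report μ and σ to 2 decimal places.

A symmetric 95% interval runs μ ± z·σ with z = 1.96.
Half-width = 460, so σ = 460/1.96 = 234.70.
μ is the interval midpoint, 1500.00.

μ = 1500.00, σ = 234.70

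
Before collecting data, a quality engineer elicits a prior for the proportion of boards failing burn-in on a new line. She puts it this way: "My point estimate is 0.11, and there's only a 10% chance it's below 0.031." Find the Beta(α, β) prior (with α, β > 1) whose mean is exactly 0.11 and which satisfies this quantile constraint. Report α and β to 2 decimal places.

α ≈ 1.97, β ≈ 15.96

With mean 0.11 fixed, write α = 0.11s, β = 0.89s where s = α+β.
Need P(θ < 0.031) = 0.1 under Beta(0.11s, 0.89s). Normal approximation: (q−m)/√(m(1−m)/s) ≈ z_{0.1} = -1.28, so s ≈ 0.11·0.89·(-1.28)²/(0.031−0.11)² = 25.8.
At s = 25.8: P(θ<0.031) ≈ 0.053. Adjusting to match 0.1 gives s ≈ 17.93.
So α = 0.11·17.93 ≈ 1.97, β = 0.89·17.93 ≈ 15.96.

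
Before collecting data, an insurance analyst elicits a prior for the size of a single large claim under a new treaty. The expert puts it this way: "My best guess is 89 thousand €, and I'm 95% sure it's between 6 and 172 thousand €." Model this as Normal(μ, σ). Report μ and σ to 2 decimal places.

μ = 89.00, σ = 42.35

A symmetric 95% interval runs μ ± z·σ with z = 1.96.
Half-width = 83, so σ = 83/1.96 = 42.35.
μ is the stated best guess, 89.00.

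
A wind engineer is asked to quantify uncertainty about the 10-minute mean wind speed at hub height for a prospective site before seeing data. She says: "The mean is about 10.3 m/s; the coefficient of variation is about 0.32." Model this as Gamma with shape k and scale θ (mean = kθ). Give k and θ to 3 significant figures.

k ≈ 9.77, θ ≈ 1.05

For Gamma(k, scale θ): mean = kθ, variance = kθ², so CV = 1/√k.
CV = 0.32, hence k = 1/CV² = 9.77.
Then θ = mean/k = 10.3/9.77 = 1.05.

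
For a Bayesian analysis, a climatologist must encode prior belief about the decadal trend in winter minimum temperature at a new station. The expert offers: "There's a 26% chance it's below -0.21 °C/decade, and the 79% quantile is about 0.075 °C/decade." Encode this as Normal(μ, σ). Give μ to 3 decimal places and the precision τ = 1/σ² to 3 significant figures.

For Normal(μ,σ), the p-quantile is μ + z_p·σ. Here z_{0.26} = -0.6433, z_{0.79} = 0.8064.
So -0.21 = μ − 0.6433σ and 0.075 = μ + 0.8064σ.
Subtracting: σ = (0.075 − -0.21)/(0.8064 − (-0.6433)) = 0.197.
Then μ = -0.21 − (-0.6433)·0.197 = -0.084.
Precision τ = 1/σ² = 1/0.1966² = 25.9.

μ = -0.084, τ = 25.9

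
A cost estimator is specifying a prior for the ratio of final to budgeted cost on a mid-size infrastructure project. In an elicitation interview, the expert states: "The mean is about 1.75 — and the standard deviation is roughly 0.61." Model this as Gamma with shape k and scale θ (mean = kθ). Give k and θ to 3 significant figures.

k ≈ 8.23, θ ≈ 0.213

For Gamma(k, scale θ): mean = kθ, variance = kθ², so CV = 1/√k.
CV = SD/mean = 0.61/1.75 = 0.3486, hence k = 1/CV² = 8.23.
Then θ = mean/k = 1.75/8.23 = 0.213.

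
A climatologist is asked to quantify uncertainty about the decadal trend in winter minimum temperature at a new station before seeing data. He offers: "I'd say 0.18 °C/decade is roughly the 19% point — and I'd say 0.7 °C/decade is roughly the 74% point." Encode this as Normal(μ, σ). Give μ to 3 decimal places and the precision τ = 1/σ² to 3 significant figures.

μ = 0.480, τ = 8.56

For Normal(μ,σ), the p-quantile is μ + z_p·σ. Here z_{0.19} = -0.8779, z_{0.74} = 0.6433.
So 0.18 = μ − 0.8779σ and 0.7 = μ + 0.6433σ.
Subtracting: σ = (0.7 − 0.18)/(0.6433 − (-0.8779)) = 0.342.
Then μ = 0.18 − (-0.8779)·0.342 = 0.480.
Precision τ = 1/σ² = 1/0.3418² = 8.56.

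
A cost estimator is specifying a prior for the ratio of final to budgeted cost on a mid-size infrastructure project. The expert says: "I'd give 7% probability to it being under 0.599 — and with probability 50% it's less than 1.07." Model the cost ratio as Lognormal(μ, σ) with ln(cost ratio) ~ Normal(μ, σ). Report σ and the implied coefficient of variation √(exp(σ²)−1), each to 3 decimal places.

σ ≈ 0.393, CV ≈ 0.409

If T ~ Lognormal(μ,σ) then ln T ~ Normal(μ,σ), so the p-quantile of ln T is μ + z_p·σ.
ln(0.599) = -0.5125 and ln(1.07) = 0.06766; z_{0.07} = -1.476, z_{0.5} = 0.
σ = (0.06766 − -0.5125)/(0 − (-1.476)) = 0.393.
μ = -0.5125 − (-1.476)·0.393 = 0.068.
CV = √(exp(σ²)−1) = √(exp(0.1545)−1) = 0.409.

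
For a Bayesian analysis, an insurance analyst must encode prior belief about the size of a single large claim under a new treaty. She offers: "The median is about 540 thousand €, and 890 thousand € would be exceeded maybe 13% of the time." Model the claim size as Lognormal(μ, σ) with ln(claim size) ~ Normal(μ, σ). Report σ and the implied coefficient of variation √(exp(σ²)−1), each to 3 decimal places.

σ ≈ 0.444, CV ≈ 0.466

If T ~ Lognormal(μ,σ) then ln T ~ Normal(μ,σ), so the p-quantile of ln T is μ + z_p·σ.
ln(540) = 6.292 and ln(890) = 6.791; z_{0.5} = 0, z_{0.87} = 1.126.
σ = (6.791 − 6.292)/(1.126 − (0)) = 0.444.
μ = 6.292 − (0)·0.444 = 6.292.
CV = √(exp(σ²)−1) = √(exp(0.1968)−1) = 0.466.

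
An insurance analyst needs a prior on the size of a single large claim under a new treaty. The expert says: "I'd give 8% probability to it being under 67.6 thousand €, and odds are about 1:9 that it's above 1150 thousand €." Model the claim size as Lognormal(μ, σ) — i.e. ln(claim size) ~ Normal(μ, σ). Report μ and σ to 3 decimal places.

If T ~ Lognormal(μ,σ) then ln T ~ Normal(μ,σ), so the p-quantile of ln T is μ + z_p·σ.
ln(67.6) = 4.214 and ln(1150) = 7.048; z_{0.08} = -1.405, z_{0.9} = 1.282.
σ = (7.048 − 4.214)/(1.282 − (-1.405)) = 1.055.
μ = 4.214 − (-1.405)·1.055 = 5.696.

μ ≈ 5.696, σ ≈ 1.055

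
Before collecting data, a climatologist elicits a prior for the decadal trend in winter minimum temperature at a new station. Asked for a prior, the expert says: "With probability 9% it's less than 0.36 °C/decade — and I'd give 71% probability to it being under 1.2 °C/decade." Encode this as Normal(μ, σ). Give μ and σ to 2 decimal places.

For Normal(μ,σ), the p-quantile is μ + z_p·σ. Here z_{0.09} = -1.341, z_{0.71} = 0.5534.
So 0.36 = μ − 1.341σ and 1.2 = μ + 0.5534σ.
Subtracting: σ = (1.2 − 0.36)/(0.5534 − (-1.341)) = 0.44.
Then μ = 0.36 − (-1.341)·0.44 = 0.95.

μ = 0.95, σ = 0.44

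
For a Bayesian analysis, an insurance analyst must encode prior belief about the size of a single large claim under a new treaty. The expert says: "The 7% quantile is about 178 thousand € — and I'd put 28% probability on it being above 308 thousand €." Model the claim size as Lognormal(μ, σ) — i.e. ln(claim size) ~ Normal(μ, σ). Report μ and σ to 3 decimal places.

μ ≈ 5.575, σ ≈ 0.266

If T ~ Lognormal(μ,σ) then ln T ~ Normal(μ,σ), so the p-quantile of ln T is μ + z_p·σ.
ln(178) = 5.182 and ln(308) = 5.73; z_{0.07} = -1.476, z_{0.72} = 0.5828.
σ = (5.73 − 5.182)/(0.5828 − (-1.476)) = 0.266.
μ = 5.182 − (-1.476)·0.266 = 5.575.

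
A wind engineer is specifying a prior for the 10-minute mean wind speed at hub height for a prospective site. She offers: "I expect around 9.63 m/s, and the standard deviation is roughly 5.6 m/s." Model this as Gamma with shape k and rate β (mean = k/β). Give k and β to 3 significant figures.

For Gamma(k, rate β): mean = k/β, variance = k/β², so CV = 1/√k.
CV = SD/mean = 5.6/9.63 = 0.5815, hence k = 1/CV² = 2.96.
Then β = k/mean = 2.96/9.63 = 0.307.

k ≈ 2.96, β ≈ 0.307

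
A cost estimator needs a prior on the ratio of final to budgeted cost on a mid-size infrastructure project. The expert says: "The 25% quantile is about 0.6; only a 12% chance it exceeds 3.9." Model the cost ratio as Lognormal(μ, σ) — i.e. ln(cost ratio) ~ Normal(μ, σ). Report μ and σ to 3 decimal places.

μ ≈ 0.172, σ ≈ 1.012

If T ~ Lognormal(μ,σ) then ln T ~ Normal(μ,σ), so the p-quantile of ln T is μ + z_p·σ.
ln(0.6) = -0.5108 and ln(3.9) = 1.361; z_{0.25} = -0.6745, z_{0.88} = 1.175.
σ = (1.361 − -0.5108)/(1.175 − (-0.6745)) = 1.012.
μ = -0.5108 − (-0.6745)·1.012 = 0.172.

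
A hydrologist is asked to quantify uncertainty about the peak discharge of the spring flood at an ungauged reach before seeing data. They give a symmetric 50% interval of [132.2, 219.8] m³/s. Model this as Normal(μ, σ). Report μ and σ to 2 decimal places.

A symmetric 50% interval runs μ ± z·σ with z = 0.6745.
Half-width = 43.8, so σ = 43.8/0.6745 = 64.94.
μ is the interval midpoint, 176.00.

μ = 176.00, σ = 64.94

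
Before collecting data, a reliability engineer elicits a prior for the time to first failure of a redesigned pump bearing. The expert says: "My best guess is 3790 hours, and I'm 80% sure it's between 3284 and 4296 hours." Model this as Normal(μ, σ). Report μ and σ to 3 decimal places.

A symmetric 80% interval runs μ ± z·σ with z = 1.282.
Half-width = 506, so σ = 506/1.282 = 394.834.
μ is the stated best guess, 3790.000.

μ = 3790.000, σ = 394.834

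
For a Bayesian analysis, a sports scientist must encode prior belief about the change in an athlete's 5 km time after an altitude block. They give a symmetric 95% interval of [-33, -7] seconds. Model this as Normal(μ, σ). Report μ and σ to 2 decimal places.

μ = -20.00, σ = 6.63

A symmetric 95% interval runs μ ± z·σ with z = 1.96.
Half-width = 13, so σ = 13/1.96 = 6.63.
μ is the interval midpoint, -20.00.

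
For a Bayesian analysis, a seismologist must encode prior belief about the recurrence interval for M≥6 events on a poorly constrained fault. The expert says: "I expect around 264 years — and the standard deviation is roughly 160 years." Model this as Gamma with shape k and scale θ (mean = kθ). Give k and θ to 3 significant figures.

k ≈ 2.72, θ ≈ 97

For Gamma(k, scale θ): mean = kθ, variance = kθ², so CV = 1/√k.
CV = SD/mean = 160/264 = 0.6061, hence k = 1/CV² = 2.72.
Then θ = mean/k = 264/2.72 = 97.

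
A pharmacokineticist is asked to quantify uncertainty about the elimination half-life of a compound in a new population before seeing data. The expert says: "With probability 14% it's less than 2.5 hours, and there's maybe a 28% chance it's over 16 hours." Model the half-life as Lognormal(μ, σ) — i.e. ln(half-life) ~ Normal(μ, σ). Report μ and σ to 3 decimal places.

μ ≈ 2.122, σ ≈ 1.116

If T ~ Lognormal(μ,σ) then ln T ~ Normal(μ,σ), so the p-quantile of ln T is μ + z_p·σ.
ln(2.5) = 0.9163 and ln(16) = 2.773; z_{0.14} = -1.08, z_{0.72} = 0.5828.
σ = (2.773 − 0.9163)/(0.5828 − (-1.08)) = 1.116.
μ = 0.9163 − (-1.08)·1.116 = 2.122.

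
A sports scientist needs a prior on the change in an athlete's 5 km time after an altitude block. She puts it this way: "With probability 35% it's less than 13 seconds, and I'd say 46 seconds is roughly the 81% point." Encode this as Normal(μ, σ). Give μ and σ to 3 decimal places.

μ = 23.066, σ = 26.124

The p-quantile of Normal(μ,σ) is μ + z_p·σ, with z_{0.35} = -0.3853 and z_{0.81} = 0.8779.
Eliminate σ: μ = (z₂·x₁ − z₁·x₂)/(z₂ − z₁) = (0.8779·13 − (-0.3853)·46)/1.263 = 23.066.
Then σ = (x₂ − x₁)/(z₂ − z₁) = (46 − 13)/1.263 = 26.124.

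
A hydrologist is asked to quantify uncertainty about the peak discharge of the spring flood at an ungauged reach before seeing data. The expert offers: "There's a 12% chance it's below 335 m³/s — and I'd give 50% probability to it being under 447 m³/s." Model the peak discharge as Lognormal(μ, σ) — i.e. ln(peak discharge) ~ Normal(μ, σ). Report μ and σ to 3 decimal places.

μ ≈ 6.103, σ ≈ 0.245

If T ~ Lognormal(μ,σ) then ln T ~ Normal(μ,σ), so the p-quantile of ln T is μ + z_p·σ.
ln(335) = 5.814 and ln(447) = 6.103; z_{0.12} = -1.175, z_{0.5} = 0.
σ = (6.103 − 5.814)/(0 − (-1.175)) = 0.245.
μ = 5.814 − (-1.175)·0.245 = 6.103.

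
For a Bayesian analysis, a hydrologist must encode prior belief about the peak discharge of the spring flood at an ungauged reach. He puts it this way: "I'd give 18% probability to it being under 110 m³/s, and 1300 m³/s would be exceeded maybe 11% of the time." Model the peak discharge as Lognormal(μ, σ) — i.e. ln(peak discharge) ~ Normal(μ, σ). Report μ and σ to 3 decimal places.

If T ~ Lognormal(μ,σ) then ln T ~ Normal(μ,σ), so the p-quantile of ln T is μ + z_p·σ.
ln(110) = 4.7 and ln(1300) = 7.17; z_{0.18} = -0.9154, z_{0.89} = 1.227.
σ = (7.17 − 4.7)/(1.227 − (-0.9154)) = 1.153.
μ = 4.7 − (-0.9154)·1.153 = 5.756.

μ ≈ 5.756, σ ≈ 1.153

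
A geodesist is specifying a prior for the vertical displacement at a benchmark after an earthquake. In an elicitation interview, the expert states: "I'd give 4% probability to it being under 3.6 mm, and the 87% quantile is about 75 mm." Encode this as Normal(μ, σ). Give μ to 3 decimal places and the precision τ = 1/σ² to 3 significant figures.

The p-quantile of Normal(μ,σ) is μ + z_p·σ, with z_{0.04} = -1.751 and z_{0.87} = 1.126.
Eliminate σ: μ = (z₂·x₁ − z₁·x₂)/(z₂ − z₁) = (1.126·3.6 − (-1.751)·75)/2.877 = 47.047.
Then σ = (x₂ − x₁)/(z₂ − z₁) = (75 − 3.6)/2.877 = 24.817.
Precision τ = 1/σ² = 1/24.82² = 0.00162.

μ = 47.047, τ = 0.00162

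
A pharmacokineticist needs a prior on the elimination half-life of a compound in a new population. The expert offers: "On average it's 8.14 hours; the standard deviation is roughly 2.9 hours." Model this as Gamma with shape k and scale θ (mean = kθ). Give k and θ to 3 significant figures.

For Gamma(k, scale θ): mean = kθ, variance = kθ², so CV = 1/√k.
CV = SD/mean = 2.9/8.14 = 0.3563, hence k = 1/CV² = 7.88.
Then θ = mean/k = 8.14/7.88 = 1.03.

k ≈ 7.88, θ ≈ 1.03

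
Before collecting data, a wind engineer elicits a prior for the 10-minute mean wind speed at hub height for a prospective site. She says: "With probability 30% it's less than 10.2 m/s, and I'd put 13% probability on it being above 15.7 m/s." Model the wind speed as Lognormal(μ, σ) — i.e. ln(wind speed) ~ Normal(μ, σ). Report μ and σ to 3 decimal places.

If T ~ Lognormal(μ,σ) then ln T ~ Normal(μ,σ), so the p-quantile of ln T is μ + z_p·σ.
ln(10.2) = 2.322 and ln(15.7) = 2.754; z_{0.3} = -0.5244, z_{0.87} = 1.126.
σ = (2.754 − 2.322)/(1.126 − (-0.5244)) = 0.261.
μ = 2.322 − (-0.5244)·0.261 = 2.459.

μ ≈ 2.459, σ ≈ 0.261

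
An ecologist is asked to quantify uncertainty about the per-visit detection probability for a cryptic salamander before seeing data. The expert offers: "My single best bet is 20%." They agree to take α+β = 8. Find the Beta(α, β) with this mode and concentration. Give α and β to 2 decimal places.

α = 2.20, β = 5.80

For α,β > 1 the Beta mode is (α−1)/(α+β−2). With α+β = 8, the mode is (α−1)/6.
Set (α−1)/6 = 0.2 → α = 1 + 0.2·6 = 2.20.
β = 8 − α = 5.80.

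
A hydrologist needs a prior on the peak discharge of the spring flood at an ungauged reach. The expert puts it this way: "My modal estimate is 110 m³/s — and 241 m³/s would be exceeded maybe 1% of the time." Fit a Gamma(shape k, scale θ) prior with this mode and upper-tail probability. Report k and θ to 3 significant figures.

k ≈ 8.84, θ ≈ 14

Gamma(k,θ) with k>1 has mode (k−1)θ, so θ = 110/(k−1).
Need P(X < 241) = 0.99 with θ tied to k this way. Start at k = 2, θ = 110: P(X<241) ≈ 0.643.
Too low — raise k to concentrate. Iterating converges to k ≈ 8.84.
Then θ = 110/(8.84−1) ≈ 14.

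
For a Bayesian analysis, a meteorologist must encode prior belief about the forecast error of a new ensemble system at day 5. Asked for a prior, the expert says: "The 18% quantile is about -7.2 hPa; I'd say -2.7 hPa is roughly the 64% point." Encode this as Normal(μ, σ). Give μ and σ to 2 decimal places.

μ = -3.97, σ = 3.53

The p-quantile of Normal(μ,σ) is μ + z_p·σ, with z_{0.18} = -0.9154 and z_{0.64} = 0.3585.
Eliminate σ: μ = (z₂·x₁ − z₁·x₂)/(z₂ − z₁) = (0.3585·-7.2 − (-0.9154)·-2.7)/1.274 = -3.97.
Then σ = (x₂ − x₁)/(z₂ − z₁) = (-2.7 − -7.2)/1.274 = 3.53.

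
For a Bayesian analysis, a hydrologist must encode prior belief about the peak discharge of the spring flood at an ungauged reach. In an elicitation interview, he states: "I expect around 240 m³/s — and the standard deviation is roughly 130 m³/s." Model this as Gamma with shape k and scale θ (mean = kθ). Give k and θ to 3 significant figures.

k ≈ 3.41, θ ≈ 70.4

For Gamma(k, scale θ): mean = kθ, variance = kθ², so CV = 1/√k.
CV = SD/mean = 130/240 = 0.5417, hence k = 1/CV² = 3.41.
Then θ = mean/k = 240/3.41 = 70.4.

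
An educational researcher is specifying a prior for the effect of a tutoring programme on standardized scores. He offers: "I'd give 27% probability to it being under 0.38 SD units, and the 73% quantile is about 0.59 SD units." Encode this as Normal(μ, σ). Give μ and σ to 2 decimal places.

The p-quantile of Normal(μ,σ) is μ + z_p·σ, with z_{0.27} = -0.6128 and z_{0.73} = 0.6128.
Eliminate σ: μ = (z₂·x₁ − z₁·x₂)/(z₂ − z₁) = (0.6128·0.38 − (-0.6128)·0.59)/1.226 = 0.48.
Then σ = (x₂ − x₁)/(z₂ − z₁) = (0.59 − 0.38)/1.226 = 0.17.

μ = 0.48, σ = 0.17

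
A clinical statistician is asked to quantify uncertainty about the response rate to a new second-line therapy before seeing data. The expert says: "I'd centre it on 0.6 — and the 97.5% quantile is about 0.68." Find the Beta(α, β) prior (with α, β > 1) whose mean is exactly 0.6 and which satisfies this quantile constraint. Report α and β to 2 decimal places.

With mean 0.6 fixed, write α = 0.6s, β = 0.4s where s = α+β.
Need P(θ < 0.68) = 0.975 under Beta(0.6s, 0.4s). Normal approximation: (q−m)/√(m(1−m)/s) ≈ z_{0.975} = 1.96, so s ≈ 0.6·0.4·(1.96)²/(0.68−0.6)² = 144.1.
At s = 144.1: P(θ<0.68) ≈ 0.978. Adjusting to match 0.975 gives s ≈ 137.77.
So α = 0.6·137.77 ≈ 82.66, β = 0.4·137.77 ≈ 55.11.

α ≈ 82.66, β ≈ 55.11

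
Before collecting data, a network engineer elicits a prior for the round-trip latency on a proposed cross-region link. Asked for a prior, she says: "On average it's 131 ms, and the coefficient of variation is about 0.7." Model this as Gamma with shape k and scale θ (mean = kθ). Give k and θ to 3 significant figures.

For Gamma(k, scale θ): mean = kθ, variance = kθ², so CV = 1/√k.
CV = 0.7, hence k = 1/CV² = 2.04.
Then θ = mean/k = 131/2.04 = 64.2.

k ≈ 2.04, θ ≈ 64.2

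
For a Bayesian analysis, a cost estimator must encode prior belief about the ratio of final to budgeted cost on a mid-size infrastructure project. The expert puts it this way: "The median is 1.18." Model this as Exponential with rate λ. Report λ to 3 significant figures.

Exponential median = ln 2 / λ, so λ = ln 2 / 1.18 = 0.587.

λ ≈ 0.587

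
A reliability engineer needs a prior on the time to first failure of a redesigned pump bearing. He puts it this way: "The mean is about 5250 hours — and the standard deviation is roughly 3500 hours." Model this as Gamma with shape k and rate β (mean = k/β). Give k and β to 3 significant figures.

For Gamma(k, rate β): mean = k/β, variance = k/β², so CV = 1/√k.
CV = SD/mean = 3500/5250 = 0.6667, hence k = 1/CV² = 2.25.
Then β = k/mean = 2.25/5250 = 0.000429.

k ≈ 2.25, β ≈ 0.000429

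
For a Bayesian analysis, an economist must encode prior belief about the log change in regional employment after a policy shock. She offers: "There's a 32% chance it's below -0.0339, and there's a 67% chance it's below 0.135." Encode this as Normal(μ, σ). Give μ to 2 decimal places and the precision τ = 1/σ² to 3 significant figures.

μ = 0.05, τ = 28.9

For Normal(μ,σ), the p-quantile is μ + z_p·σ. Here z_{0.32} = -0.4677, z_{0.67} = 0.4399.
So -0.0339 = μ − 0.4677σ and 0.135 = μ + 0.4399σ.
Subtracting: σ = (0.135 − -0.0339)/(0.4399 − (-0.4677)) = 0.19.
Then μ = -0.0339 − (-0.4677)·0.19 = 0.05.
Precision τ = 1/σ² = 1/0.1861² = 28.9.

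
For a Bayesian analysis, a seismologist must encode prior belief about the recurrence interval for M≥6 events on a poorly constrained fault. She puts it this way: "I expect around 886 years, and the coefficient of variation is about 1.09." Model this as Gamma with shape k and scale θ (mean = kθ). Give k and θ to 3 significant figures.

k ≈ 0.842, θ ≈ 1050

For Gamma(k, scale θ): mean = kθ, variance = kθ², so CV = 1/√k.
CV = 1.09, hence k = 1/CV² = 0.842.
Then θ = mean/k = 886/0.842 = 1050.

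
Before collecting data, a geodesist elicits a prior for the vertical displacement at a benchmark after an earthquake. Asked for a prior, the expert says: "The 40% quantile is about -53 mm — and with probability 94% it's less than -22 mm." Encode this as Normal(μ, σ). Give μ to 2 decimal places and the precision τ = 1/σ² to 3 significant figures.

μ = -48.66, τ = 0.0034

For Normal(μ,σ), the p-quantile is μ + z_p·σ. Here z_{0.4} = -0.2533, z_{0.94} = 1.555.
So -53 = μ − 0.2533σ and -22 = μ + 1.555σ.
Subtracting: σ = (-22 − -53)/(1.555 − (-0.2533)) = 17.14.
Then μ = -53 − (-0.2533)·17.14 = -48.66.
Precision τ = 1/σ² = 1/17.14² = 0.0034.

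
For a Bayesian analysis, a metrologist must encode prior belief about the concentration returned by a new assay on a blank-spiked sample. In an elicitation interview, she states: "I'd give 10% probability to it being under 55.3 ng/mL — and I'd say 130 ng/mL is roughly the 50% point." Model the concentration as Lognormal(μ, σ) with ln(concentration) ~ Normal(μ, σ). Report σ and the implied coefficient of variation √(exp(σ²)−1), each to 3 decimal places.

If T ~ Lognormal(μ,σ) then ln T ~ Normal(μ,σ), so the p-quantile of ln T is μ + z_p·σ.
ln(55.3) = 4.013 and ln(130) = 4.868; z_{0.1} = -1.282, z_{0.5} = 0.
σ = (4.868 − 4.013)/(0 − (-1.282)) = 0.667.
μ = 4.013 − (-1.282)·0.667 = 4.868.
CV = √(exp(σ²)−1) = √(exp(0.4449)−1) = 0.749.

σ ≈ 0.667, CV ≈ 0.749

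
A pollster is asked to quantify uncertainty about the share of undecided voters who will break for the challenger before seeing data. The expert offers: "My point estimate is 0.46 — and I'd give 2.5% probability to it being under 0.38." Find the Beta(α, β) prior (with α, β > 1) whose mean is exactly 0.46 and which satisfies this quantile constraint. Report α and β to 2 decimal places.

With mean 0.46 fixed, write α = 0.46s, β = 0.54s where s = α+β.
Need P(θ < 0.38) = 0.025 under Beta(0.46s, 0.54s). Normal approximation: (q−m)/√(m(1−m)/s) ≈ z_{0.025} = -1.96, so s ≈ 0.46·0.54·(-1.96)²/(0.38−0.46)² = 149.1.
At s = 149.1: P(θ<0.38) ≈ 0.024. Adjusting to match 0.025 gives s ≈ 145.74.
So α = 0.46·145.74 ≈ 67.04, β = 0.54·145.74 ≈ 78.70.

α ≈ 67.04, β ≈ 78.70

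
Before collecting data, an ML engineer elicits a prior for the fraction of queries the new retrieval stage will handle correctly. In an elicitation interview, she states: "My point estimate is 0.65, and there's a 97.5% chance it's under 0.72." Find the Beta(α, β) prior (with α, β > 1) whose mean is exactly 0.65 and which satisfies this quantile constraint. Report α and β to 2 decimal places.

With mean 0.65 fixed, write α = 0.65s, β = 0.35s where s = α+β.
Need P(θ < 0.72) = 0.975 under Beta(0.65s, 0.35s). Normal approximation: (q−m)/√(m(1−m)/s) ≈ z_{0.975} = 1.96, so s ≈ 0.65·0.35·(1.96)²/(0.72−0.65)² = 178.4.
At s = 178.4: P(θ<0.72) ≈ 0.978. Adjusting to match 0.975 gives s ≈ 168.56.
So α = 0.65·168.56 ≈ 109.57, β = 0.35·168.56 ≈ 59.00.

α ≈ 109.57, β ≈ 59.00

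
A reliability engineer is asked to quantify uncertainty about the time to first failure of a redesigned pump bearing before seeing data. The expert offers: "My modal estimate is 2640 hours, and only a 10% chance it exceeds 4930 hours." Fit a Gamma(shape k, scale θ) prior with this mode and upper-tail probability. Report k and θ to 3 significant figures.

k ≈ 5.9, θ ≈ 539

Gamma(k,θ) with k>1 has mode (k−1)θ, so θ = 2640/(k−1).
Need P(X < 4930) = 0.9 with θ tied to k this way. Start at k = 2, θ = 2640: P(X<4930) ≈ 0.557.
Too low — raise k to concentrate. Iterating converges to k ≈ 5.9.
Then θ = 2640/(5.9−1) ≈ 539.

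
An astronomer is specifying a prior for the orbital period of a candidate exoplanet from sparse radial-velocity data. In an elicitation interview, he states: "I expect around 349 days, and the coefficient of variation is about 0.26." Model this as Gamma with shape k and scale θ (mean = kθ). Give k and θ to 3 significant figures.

For Gamma(k, scale θ): mean = kθ, variance = kθ², so CV = 1/√k.
CV = 0.26, hence k = 1/CV² = 14.8.
Then θ = mean/k = 349/14.8 = 23.6.

k ≈ 14.8, θ ≈ 23.6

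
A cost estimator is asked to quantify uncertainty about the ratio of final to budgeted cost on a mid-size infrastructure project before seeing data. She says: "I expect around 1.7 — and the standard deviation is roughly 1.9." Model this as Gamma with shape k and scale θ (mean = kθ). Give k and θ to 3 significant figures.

k ≈ 0.801, θ ≈ 2.12

For Gamma(k, scale θ): mean = kθ, variance = kθ², so CV = 1/√k.
CV = SD/mean = 1.9/1.7 = 1.118, hence k = 1/CV² = 0.801.
Then θ = mean/k = 1.7/0.801 = 2.12.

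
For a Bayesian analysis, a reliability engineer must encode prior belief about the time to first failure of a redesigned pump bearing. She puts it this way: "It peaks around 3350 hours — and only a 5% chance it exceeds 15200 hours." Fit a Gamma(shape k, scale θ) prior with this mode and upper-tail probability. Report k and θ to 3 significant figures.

k ≈ 2.07, θ ≈ 3130

Gamma(k,θ) with k>1 has mode (k−1)θ, so θ = 3350/(k−1).
Need P(X < 15200) = 0.95 with θ tied to k this way. Start at k = 2, θ = 3350: P(X<15200) ≈ 0.941.
Too low — raise k to concentrate. Iterating converges to k ≈ 2.07.
Then θ = 3350/(2.07−1) ≈ 3130.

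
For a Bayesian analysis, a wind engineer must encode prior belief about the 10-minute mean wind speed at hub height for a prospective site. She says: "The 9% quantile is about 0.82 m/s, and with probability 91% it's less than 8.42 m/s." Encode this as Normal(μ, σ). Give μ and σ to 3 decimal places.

The p-quantile of Normal(μ,σ) is μ + z_p·σ, with z_{0.09} = -1.341 and z_{0.91} = 1.341.
Eliminate σ: μ = (z₂·x₁ − z₁·x₂)/(z₂ − z₁) = (1.341·0.82 − (-1.341)·8.42)/2.682 = 4.620.
Then σ = (x₂ − x₁)/(z₂ − z₁) = (8.42 − 0.82)/2.682 = 2.834.

μ = 4.620, σ = 2.834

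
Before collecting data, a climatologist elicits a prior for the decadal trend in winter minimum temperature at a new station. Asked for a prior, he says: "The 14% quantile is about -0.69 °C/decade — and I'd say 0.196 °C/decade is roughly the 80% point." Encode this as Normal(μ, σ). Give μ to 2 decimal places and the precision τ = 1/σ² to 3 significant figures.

For Normal(μ,σ), the p-quantile is μ + z_p·σ. Here z_{0.14} = -1.08, z_{0.8} = 0.8416.
So -0.69 = μ − 1.08σ and 0.196 = μ + 0.8416σ.
Subtracting: σ = (0.196 − -0.69)/(0.8416 − (-1.08)) = 0.46.
Then μ = -0.69 − (-1.08)·0.46 = -0.19.
Precision τ = 1/σ² = 1/0.461² = 4.71.

μ = -0.19, τ = 4.71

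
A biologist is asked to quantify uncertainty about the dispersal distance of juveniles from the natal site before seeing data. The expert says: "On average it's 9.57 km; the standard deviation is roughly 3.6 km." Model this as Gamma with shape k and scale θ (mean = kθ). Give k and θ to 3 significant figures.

For Gamma(k, scale θ): mean = kθ, variance = kθ², so CV = 1/√k.
CV = SD/mean = 3.6/9.57 = 0.3762, hence k = 1/CV² = 7.07.
Then θ = mean/k = 9.57/7.07 = 1.35.

k ≈ 7.07, θ ≈ 1.35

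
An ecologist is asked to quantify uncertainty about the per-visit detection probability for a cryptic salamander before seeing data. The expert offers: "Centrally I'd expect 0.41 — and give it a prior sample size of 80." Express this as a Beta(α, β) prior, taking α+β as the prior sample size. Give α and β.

Under the effective-sample-size interpretation, Beta(α, β) has prior mean α/(α+β) and prior sample size α+β.
So α+β = 80 and α/(α+β) = 0.41, giving α = 0.41·80 = 32.8 and β = 80 − 32.8 = 47.2.

α = 32.8, β = 47.2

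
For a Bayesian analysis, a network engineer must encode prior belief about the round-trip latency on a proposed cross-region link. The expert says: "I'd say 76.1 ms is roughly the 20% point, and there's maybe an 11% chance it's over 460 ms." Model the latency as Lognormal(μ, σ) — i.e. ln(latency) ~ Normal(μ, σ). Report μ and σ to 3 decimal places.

μ ≈ 5.064, σ ≈ 0.870

If T ~ Lognormal(μ,σ) then ln T ~ Normal(μ,σ), so the p-quantile of ln T is μ + z_p·σ.
ln(76.1) = 4.332 and ln(460) = 6.131; z_{0.2} = -0.8416, z_{0.89} = 1.227.
σ = (6.131 − 4.332)/(1.227 − (-0.8416)) = 0.870.
μ = 4.332 − (-0.8416)·0.870 = 5.064.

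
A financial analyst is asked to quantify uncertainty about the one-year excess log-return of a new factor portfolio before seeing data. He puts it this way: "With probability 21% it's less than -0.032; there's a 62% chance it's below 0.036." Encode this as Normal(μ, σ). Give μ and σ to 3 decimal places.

For Normal(μ,σ), the p-quantile is μ + z_p·σ. Here z_{0.21} = -0.8064, z_{0.62} = 0.3055.
So -0.032 = μ − 0.8064σ and 0.036 = μ + 0.3055σ.
Subtracting: σ = (0.036 − -0.032)/(0.3055 − (-0.8064)) = 0.061.
Then μ = -0.032 − (-0.8064)·0.061 = 0.017.

μ = 0.017, σ = 0.061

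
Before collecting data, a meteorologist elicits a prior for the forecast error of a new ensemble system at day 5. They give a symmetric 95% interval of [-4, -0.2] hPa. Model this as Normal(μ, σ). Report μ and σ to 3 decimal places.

A symmetric 95% interval runs μ ± z·σ with z = 1.96.
Half-width = 1.9, so σ = 1.9/1.96 = 0.969.
μ is the interval midpoint, -2.100.

μ = -2.100, σ = 0.969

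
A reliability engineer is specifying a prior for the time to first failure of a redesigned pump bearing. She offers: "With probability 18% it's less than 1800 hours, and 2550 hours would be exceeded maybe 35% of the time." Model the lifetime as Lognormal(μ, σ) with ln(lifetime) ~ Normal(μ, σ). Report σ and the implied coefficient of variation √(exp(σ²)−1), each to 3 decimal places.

If T ~ Lognormal(μ,σ) then ln T ~ Normal(μ,σ), so the p-quantile of ln T is μ + z_p·σ.
ln(1800) = 7.496 and ln(2550) = 7.844; z_{0.18} = -0.9154, z_{0.65} = 0.3853.
σ = (7.844 − 7.496)/(0.3853 − (-0.9154)) = 0.268.
μ = 7.496 − (-0.9154)·0.268 = 7.741.
CV = √(exp(σ²)−1) = √(exp(0.0717)−1) = 0.273.

σ ≈ 0.268, CV ≈ 0.273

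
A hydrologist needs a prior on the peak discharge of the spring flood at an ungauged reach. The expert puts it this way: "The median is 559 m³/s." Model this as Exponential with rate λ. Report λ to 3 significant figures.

Exponential median = ln 2 / λ, so λ = ln 2 / 559.0 = 0.00124.

λ ≈ 0.00124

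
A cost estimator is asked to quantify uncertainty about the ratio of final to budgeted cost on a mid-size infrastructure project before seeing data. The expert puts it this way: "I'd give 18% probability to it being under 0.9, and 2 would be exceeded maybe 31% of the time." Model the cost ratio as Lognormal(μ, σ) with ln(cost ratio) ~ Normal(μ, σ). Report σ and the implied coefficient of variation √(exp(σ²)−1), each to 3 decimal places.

σ ≈ 0.566, CV ≈ 0.614

If T ~ Lognormal(μ,σ) then ln T ~ Normal(μ,σ), so the p-quantile of ln T is μ + z_p·σ.
ln(0.9) = -0.1054 and ln(2) = 0.6931; z_{0.18} = -0.9154, z_{0.69} = 0.4959.
σ = (0.6931 − -0.1054)/(0.4959 − (-0.9154)) = 0.566.
μ = -0.1054 − (-0.9154)·0.566 = 0.413.
CV = √(exp(σ²)−1) = √(exp(0.3202)−1) = 0.614.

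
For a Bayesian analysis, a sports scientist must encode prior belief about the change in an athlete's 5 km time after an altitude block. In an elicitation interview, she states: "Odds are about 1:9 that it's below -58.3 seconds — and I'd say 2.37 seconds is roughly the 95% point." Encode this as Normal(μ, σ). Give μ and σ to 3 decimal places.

The p-quantile of Normal(μ,σ) is μ + z_p·σ, with z_{0.1} = -1.282 and z_{0.95} = 1.645.
Eliminate σ: μ = (z₂·x₁ − z₁·x₂)/(z₂ − z₁) = (1.645·-58.3 − (-1.282)·2.37)/2.926 = -31.731.
Then σ = (x₂ − x₁)/(z₂ − z₁) = (2.37 − -58.3)/2.926 = 20.732.

μ = -31.731, σ = 20.732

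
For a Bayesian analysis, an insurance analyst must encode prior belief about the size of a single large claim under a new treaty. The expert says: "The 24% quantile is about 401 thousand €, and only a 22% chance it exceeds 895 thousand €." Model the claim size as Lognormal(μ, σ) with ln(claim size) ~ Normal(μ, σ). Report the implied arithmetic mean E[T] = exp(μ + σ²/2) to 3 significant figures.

If T ~ Lognormal(μ,σ) then ln T ~ Normal(μ,σ), so the p-quantile of ln T is μ + z_p·σ.
ln(401) = 5.994 and ln(895) = 6.797; z_{0.24} = -0.7063, z_{0.78} = 0.7722.
σ = (6.797 − 5.994)/(0.7722 − (-0.7063)) = 0.543.
μ = 5.994 − (-0.7063)·0.543 = 6.378.
E[T] = exp(μ + σ²/2) = exp(6.378 + 0.1474) = 682 thousand €.

E[T] ≈ 682 thousand €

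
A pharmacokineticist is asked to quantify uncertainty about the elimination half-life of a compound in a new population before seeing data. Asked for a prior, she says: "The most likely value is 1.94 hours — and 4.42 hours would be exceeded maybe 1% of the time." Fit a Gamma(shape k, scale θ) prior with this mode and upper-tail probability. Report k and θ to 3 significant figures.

Gamma(k,θ) with k>1 has mode (k−1)θ, so θ = 1.94/(k−1).
Need P(X < 4.42) = 0.99 with θ tied to k this way. Start at k = 2, θ = 1.94: P(X<4.42) ≈ 0.664.
Too low — raise k to concentrate. Iterating converges to k ≈ 8.06.
Then θ = 1.94/(8.06−1) ≈ 0.275.

k ≈ 8.06, θ ≈ 0.275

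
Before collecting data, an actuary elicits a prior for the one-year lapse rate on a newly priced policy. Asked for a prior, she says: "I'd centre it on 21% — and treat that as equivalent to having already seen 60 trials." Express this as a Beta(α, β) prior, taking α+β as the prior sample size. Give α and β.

α = 12.6, β = 47.4

Under the effective-sample-size interpretation, Beta(α, β) has prior mean α/(α+β) and prior sample size α+β.
So α+β = 60 and α/(α+β) = 0.21, giving α = 0.21·60 = 12.6 and β = 60 − 12.6 = 47.4.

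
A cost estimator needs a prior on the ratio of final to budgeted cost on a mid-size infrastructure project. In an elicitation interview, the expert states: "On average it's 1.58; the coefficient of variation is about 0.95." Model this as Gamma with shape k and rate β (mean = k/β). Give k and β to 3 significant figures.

For Gamma(k, rate β): mean = k/β, variance = k/β², so CV = 1/√k.
CV = 0.95, hence k = 1/CV² = 1.11.
Then β = k/mean = 1.11/1.58 = 0.701.

k ≈ 1.11, β ≈ 0.701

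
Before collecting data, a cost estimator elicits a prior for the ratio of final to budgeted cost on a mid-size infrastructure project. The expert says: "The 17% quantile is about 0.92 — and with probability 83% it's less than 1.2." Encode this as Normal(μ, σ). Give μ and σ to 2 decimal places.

For Normal(μ,σ), the p-quantile is μ + z_p·σ. Here z_{0.17} = -0.9542, z_{0.83} = 0.9542.
So 0.92 = μ − 0.9542σ and 1.2 = μ + 0.9542σ.
Subtracting: σ = (1.2 − 0.92)/(0.9542 − (-0.9542)) = 0.15.
Then μ = 0.92 − (-0.9542)·0.15 = 1.06.

μ = 1.06, σ = 0.15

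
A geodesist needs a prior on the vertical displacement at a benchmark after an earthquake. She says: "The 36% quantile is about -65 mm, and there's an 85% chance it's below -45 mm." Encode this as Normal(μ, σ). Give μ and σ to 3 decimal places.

μ = -59.860, σ = 14.338

For Normal(μ,σ), the p-quantile is μ + z_p·σ. Here z_{0.36} = -0.3585, z_{0.85} = 1.036.
So -65 = μ − 0.3585σ and -45 = μ + 1.036σ.
Subtracting: σ = (-45 − -65)/(1.036 − (-0.3585)) = 14.338.
Then μ = -65 − (-0.3585)·14.338 = -59.860.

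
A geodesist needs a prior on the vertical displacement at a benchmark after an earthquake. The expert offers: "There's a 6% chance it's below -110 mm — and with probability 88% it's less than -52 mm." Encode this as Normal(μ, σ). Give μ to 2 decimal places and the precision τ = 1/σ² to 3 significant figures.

For Normal(μ,σ), the p-quantile is μ + z_p·σ. Here z_{0.06} = -1.555, z_{0.88} = 1.175.
So -110 = μ − 1.555σ and -52 = μ + 1.175σ.
Subtracting: σ = (-52 − -110)/(1.175 − (-1.555)) = 21.25.
Then μ = -110 − (-1.555)·21.25 = -76.97.
Precision τ = 1/σ² = 1/21.25² = 0.00222.

μ = -76.97, τ = 0.00222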